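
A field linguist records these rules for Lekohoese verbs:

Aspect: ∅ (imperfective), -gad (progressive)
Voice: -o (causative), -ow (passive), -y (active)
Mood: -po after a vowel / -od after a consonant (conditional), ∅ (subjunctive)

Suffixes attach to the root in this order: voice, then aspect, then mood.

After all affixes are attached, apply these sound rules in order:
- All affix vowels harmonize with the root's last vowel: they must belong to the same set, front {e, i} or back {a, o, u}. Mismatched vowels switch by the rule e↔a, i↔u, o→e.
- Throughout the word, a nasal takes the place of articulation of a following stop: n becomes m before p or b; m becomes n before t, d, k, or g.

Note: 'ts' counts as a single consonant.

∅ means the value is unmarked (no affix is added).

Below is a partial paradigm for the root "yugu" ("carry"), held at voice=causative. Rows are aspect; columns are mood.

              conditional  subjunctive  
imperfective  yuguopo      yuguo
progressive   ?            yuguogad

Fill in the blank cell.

yuguogadod

Attach voice causative -o → yuguo.
Attach aspect progressive -gad → yuguogad.
Attach mood conditional -od (after consonant 'd') → yuguogadod.
Vowel harmony: no change.
Nasal assimilation: no change.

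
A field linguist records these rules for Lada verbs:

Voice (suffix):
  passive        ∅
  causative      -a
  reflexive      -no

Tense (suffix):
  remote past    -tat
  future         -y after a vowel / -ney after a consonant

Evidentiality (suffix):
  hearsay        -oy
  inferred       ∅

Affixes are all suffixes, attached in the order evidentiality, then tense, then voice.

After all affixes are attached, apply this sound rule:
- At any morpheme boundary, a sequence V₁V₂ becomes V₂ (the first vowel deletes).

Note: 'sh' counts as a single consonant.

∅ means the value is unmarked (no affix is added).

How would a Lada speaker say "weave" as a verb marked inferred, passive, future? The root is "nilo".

niloy

evidentiality = inferred: zero marking, form stays nilo.
Attach tense future -y (after vowel 'o') → niloy.
voice = passive: zero marking, form stays niloy.
Vowel deletion: no change.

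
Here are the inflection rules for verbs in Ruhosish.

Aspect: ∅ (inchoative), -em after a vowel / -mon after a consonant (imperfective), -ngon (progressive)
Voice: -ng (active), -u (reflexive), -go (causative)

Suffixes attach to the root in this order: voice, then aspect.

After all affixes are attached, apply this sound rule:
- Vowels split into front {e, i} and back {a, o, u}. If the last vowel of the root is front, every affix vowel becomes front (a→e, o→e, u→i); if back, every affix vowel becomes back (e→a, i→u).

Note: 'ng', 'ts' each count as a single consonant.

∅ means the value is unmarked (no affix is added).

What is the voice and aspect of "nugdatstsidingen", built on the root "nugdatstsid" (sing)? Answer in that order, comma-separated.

Segment: nugdatstsid-u-ngon.
voice: -u → reflexive.
aspect: -ngon → progressive.

reflexive, progressive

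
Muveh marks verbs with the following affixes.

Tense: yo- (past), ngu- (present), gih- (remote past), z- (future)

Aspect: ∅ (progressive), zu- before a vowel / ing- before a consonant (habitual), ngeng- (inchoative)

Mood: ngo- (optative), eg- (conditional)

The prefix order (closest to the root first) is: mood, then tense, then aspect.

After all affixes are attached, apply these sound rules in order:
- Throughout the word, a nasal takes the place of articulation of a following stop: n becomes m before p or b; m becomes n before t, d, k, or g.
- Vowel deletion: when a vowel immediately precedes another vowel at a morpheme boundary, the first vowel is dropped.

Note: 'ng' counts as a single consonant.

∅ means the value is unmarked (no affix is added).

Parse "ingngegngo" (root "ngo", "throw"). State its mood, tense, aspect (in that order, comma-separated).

conditional, present, habitual

Segment: ing-ngu-eg-ngo.
mood: eg- → conditional.
tense: ngu- → present.
aspect: zu/ing- → habitual.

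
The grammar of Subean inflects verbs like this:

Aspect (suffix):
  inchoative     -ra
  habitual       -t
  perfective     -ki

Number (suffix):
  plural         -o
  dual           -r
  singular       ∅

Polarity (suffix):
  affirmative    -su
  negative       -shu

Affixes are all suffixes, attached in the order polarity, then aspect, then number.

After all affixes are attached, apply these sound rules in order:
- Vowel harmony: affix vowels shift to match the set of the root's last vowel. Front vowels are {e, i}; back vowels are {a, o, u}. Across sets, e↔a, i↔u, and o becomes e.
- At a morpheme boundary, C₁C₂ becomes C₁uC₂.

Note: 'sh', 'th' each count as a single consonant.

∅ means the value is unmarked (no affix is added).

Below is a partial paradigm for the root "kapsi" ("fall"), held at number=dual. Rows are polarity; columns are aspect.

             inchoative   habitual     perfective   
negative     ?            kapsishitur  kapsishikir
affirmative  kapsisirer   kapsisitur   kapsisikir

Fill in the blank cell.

Attach polarity negative -shu → kapsishu.
Attach aspect inchoative -ra → kapsishura.
Attach number dual -r → kapsishurar.
Apply vowel harmony: kapsishurar → kapsishirer.
Epenthesis: no change.

kapsishirer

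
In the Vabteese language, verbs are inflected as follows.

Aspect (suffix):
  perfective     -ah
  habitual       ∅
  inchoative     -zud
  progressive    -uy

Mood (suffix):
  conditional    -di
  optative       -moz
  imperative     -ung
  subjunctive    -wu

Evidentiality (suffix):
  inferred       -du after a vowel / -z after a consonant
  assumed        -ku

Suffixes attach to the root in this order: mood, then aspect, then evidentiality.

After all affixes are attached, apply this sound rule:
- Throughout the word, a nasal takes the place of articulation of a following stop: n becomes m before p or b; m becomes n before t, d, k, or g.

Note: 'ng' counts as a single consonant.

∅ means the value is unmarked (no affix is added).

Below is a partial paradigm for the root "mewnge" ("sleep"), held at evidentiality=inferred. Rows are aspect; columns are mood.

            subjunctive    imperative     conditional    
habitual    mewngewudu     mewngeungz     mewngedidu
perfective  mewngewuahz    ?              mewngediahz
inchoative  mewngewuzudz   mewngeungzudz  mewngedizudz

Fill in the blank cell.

mewngeungahz

Attach mood imperative -ung → mewngeung.
Attach aspect perfective -ah → mewngeungah.
Attach evidentiality inferred -z (after consonant 'h') → mewngeungahz.
Nasal assimilation: no change.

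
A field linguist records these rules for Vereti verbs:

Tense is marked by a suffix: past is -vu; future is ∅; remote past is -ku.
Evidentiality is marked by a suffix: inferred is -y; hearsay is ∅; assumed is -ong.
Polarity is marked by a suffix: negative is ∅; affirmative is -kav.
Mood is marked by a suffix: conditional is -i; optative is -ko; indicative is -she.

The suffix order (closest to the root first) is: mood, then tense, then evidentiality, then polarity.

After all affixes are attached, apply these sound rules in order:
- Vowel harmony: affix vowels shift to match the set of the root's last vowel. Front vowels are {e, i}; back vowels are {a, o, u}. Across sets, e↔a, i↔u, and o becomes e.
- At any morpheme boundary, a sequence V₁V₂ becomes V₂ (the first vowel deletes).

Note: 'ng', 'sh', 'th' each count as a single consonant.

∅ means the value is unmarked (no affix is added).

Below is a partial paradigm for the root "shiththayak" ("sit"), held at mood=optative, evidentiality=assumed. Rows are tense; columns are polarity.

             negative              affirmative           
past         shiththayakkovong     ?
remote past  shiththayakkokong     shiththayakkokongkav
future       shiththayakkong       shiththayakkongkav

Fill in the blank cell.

shiththayakkovongkav

Attach mood optative -ko → shiththayakko.
Attach tense past -vu → shiththayakkovu.
Attach evidentiality assumed -ong → shiththayakkovuong.
Attach polarity affirmative -kav → shiththayakkovuongkav.
Vowel harmony: no change.
Apply vowel deletion: shiththayakkovuongkav → shiththayakkovongkav.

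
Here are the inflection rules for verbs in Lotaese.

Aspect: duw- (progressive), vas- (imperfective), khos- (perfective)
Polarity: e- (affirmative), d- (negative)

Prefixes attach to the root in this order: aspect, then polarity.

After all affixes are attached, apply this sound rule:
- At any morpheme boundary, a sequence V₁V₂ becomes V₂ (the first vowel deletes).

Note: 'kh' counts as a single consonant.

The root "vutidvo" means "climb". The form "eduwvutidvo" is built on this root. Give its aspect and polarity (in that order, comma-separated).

progressive, affirmative

Segment: e-duw-vutidvo.
aspect: duw- → progressive.
polarity: e- → affirmative.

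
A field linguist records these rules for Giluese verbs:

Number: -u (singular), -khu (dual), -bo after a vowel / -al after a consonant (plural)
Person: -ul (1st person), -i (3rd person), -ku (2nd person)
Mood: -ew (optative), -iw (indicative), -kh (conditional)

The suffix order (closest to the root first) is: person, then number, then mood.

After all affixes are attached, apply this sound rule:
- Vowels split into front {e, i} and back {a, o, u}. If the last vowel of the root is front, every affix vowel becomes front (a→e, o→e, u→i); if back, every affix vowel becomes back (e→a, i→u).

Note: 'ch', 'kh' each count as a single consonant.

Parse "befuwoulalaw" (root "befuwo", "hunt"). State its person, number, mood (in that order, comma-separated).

1st person, plural, optative

Segment: befuwo-ul-al-ew.
person: -ul → 1st person.
number: -bo/al → plural.
mood: -ew → optative.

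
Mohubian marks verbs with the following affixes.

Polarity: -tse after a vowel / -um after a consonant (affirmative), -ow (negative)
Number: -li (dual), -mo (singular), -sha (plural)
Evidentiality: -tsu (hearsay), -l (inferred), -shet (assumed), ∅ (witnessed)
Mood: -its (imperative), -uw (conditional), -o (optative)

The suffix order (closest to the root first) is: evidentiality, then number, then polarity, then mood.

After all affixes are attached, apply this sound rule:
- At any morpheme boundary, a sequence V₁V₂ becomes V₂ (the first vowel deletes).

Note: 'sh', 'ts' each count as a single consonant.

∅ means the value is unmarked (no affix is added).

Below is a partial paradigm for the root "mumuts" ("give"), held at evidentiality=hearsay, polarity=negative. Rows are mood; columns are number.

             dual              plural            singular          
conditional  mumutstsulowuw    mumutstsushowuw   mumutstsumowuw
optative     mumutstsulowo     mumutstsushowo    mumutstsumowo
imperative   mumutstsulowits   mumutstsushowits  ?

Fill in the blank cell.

mumutstsumowits

Attach evidentiality hearsay -tsu → mumutstsu.
Attach number singular -mo → mumutstsumo.
Attach polarity negative -ow → mumutstsumoow.
Attach mood imperative -its → mumutstsumoowits.
Apply vowel deletion: mumutstsumoowits → mumutstsumowits.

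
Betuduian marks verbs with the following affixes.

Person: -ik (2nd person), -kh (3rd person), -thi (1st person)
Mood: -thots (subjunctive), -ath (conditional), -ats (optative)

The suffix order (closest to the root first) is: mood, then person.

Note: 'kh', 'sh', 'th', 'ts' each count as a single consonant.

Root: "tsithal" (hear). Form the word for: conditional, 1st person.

Attach mood conditional -ath → tsithalath.
Attach person 1st person -thi → tsithalaththi.

tsithalaththi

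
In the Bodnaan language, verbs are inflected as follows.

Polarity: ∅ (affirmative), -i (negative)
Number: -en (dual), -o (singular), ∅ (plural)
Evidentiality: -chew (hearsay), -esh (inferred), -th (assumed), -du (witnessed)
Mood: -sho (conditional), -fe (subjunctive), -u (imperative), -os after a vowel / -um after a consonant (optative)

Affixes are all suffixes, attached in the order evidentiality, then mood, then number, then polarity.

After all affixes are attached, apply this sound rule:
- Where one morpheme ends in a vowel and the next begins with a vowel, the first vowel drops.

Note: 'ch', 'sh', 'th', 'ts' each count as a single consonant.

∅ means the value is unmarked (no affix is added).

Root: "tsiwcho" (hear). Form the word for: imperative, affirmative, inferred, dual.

tsiwcheshen

Attach evidentiality inferred -esh → tsiwchoesh.
Attach mood imperative -u → tsiwchoeshu.
Attach number dual -en → tsiwchoeshuen.
polarity = affirmative: zero marking, form stays tsiwchoeshuen.
Apply vowel deletion: tsiwchoeshuen → tsiwcheshen.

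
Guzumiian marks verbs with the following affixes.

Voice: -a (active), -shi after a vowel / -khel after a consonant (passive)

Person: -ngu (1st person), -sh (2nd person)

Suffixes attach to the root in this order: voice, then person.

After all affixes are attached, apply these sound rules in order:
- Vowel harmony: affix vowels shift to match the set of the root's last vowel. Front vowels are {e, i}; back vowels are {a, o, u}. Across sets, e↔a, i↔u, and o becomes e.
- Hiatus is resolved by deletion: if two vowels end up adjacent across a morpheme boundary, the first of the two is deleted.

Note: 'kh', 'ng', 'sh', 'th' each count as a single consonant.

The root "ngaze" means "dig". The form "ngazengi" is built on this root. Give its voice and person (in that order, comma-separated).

active, 1st person

Segment: ngaze-a-ngu.
voice: -a → active.
person: -ngu → 1st person.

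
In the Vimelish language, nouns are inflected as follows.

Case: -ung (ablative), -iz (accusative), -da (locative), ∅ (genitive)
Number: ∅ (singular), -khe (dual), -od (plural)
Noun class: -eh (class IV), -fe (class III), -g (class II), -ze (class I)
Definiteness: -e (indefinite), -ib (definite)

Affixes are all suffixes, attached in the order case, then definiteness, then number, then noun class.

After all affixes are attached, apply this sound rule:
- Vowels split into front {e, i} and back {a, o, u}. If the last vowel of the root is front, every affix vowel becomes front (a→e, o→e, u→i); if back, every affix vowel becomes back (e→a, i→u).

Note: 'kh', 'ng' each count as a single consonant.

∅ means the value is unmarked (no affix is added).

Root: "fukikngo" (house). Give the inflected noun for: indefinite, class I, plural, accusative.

fukikngouzaodza

Attach case accusative -iz → fukikngoiz.
Attach definiteness indefinite -e → fukikngoize.
Attach number plural -od → fukikngoizeod.
Attach noun class class I -ze → fukikngoizeodze.
Apply vowel harmony: fukikngoizeodze → fukikngouzaodza.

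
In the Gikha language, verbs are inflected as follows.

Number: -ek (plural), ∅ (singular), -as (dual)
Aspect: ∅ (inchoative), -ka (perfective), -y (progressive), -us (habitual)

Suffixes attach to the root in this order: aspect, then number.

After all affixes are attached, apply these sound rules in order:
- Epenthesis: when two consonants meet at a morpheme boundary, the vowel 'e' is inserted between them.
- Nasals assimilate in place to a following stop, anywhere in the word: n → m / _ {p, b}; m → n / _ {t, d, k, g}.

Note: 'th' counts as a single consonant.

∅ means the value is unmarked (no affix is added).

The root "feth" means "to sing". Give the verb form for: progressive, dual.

fetheyas

Attach aspect progressive -y → fethy.
Attach number dual -as → fethyas.
Apply epenthesis: fethyas → fetheyas.
Nasal assimilation: no change.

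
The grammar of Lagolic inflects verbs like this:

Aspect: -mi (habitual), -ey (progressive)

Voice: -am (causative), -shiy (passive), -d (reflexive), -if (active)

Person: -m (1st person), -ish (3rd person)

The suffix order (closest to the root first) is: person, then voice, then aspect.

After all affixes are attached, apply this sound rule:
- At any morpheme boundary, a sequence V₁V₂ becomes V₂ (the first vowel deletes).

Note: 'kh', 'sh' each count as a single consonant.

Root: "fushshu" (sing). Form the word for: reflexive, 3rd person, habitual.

Attach person 3rd person -ish → fushshuish.
Attach voice reflexive -d → fushshuishd.
Attach aspect habitual -mi → fushshuishdmi.
Apply vowel deletion: fushshuishdmi → fushshishdmi.

fushshishdmi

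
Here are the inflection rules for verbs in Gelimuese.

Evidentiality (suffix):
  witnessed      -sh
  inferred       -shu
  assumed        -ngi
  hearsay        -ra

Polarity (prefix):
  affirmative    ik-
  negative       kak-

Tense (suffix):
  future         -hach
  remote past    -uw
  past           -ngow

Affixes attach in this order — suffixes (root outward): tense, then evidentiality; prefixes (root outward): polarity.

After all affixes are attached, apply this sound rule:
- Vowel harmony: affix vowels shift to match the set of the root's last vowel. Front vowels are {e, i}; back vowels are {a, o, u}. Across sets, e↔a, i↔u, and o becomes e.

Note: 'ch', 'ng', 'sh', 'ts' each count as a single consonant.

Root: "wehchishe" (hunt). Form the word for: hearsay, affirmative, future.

ikwehchishehechre

Attach polarity affirmative ik- → ikwehchishe.
Attach tense future -hach → ikwehchishehach.
Attach evidentiality hearsay -ra → ikwehchishehachra.
Apply vowel harmony: ikwehchishehachra → ikwehchishehechre.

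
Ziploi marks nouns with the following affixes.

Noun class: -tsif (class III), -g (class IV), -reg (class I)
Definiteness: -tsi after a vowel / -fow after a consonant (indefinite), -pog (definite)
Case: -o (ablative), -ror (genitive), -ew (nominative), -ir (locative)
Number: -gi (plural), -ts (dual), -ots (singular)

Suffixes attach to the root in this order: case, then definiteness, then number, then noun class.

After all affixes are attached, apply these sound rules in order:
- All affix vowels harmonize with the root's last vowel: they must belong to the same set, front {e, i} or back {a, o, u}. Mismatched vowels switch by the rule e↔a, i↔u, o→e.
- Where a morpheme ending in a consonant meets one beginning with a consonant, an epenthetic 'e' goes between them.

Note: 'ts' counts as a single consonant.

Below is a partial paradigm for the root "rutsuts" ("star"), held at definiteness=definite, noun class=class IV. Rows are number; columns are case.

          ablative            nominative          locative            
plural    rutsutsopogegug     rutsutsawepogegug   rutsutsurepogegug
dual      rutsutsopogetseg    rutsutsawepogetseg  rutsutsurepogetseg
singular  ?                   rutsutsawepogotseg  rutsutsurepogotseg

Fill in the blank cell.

rutsutsopogotseg

Attach case ablative -o → rutsutso.
Attach definiteness definite -pog → rutsutsopog.
Attach number singular -ots → rutsutsopogots.
Attach noun class class IV -g → rutsutsopogotsg.
Vowel harmony: no change.
Apply epenthesis: rutsutsopogotsg → rutsutsopogotseg.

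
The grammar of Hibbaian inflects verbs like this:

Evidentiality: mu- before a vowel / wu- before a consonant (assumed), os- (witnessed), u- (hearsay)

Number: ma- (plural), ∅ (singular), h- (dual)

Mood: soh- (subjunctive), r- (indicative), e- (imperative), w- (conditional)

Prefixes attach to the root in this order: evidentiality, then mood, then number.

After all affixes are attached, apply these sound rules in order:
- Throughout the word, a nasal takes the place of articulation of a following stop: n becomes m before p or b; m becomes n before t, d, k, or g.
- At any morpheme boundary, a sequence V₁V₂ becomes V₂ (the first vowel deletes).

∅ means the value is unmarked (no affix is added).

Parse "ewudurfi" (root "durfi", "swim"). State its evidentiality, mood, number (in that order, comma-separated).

assumed, imperative, singular

Segment: e-wu-durfi.
evidentiality: mu/wu- → assumed.
mood: e- → imperative.
number: ∅ → singular.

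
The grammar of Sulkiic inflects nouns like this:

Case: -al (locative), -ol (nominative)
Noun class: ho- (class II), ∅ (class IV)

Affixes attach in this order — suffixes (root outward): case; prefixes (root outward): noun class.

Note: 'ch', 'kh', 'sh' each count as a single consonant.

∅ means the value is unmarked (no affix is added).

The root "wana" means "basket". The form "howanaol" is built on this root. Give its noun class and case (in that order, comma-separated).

class II, nominative

Segment: ho-wana-ol.
noun class: ho- → class II.
case: -ol → nominative.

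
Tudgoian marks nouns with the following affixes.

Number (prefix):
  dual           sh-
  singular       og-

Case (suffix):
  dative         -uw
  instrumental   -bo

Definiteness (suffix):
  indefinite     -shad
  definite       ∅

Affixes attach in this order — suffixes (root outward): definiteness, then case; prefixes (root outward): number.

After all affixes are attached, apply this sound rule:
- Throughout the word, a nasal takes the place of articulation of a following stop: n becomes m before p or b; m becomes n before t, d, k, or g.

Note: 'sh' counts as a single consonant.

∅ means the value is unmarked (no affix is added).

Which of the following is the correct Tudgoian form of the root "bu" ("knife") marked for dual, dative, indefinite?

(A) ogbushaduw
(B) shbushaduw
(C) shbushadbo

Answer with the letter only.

Attach definiteness indefinite -shad → bushad.
Attach number dual sh- → shbushad.
Attach case dative -uw → shbushaduw.
Nasal assimilation: no change.
So the correct form is shbushaduw, option (B).
(C) shbushadbo is wrong: it uses instrumental instead of dative for case.
(A) ogbushaduw is wrong: it uses singular instead of dual for number.

B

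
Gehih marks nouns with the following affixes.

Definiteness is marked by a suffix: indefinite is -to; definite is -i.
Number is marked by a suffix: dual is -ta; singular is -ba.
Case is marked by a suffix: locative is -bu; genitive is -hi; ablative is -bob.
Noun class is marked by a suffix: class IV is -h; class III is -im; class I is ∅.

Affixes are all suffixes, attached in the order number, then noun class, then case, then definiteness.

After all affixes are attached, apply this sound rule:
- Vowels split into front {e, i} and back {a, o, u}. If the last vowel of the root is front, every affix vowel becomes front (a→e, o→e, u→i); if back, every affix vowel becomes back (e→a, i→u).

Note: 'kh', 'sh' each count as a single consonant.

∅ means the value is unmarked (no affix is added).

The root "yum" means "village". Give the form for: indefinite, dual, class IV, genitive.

Attach number dual -ta → yumta.
Attach noun class class IV -h → yumtah.
Attach case genitive -hi → yumtahhi.
Attach definiteness indefinite -to → yumtahhito.
Apply vowel harmony: yumtahhito → yumtahhuto.

yumtahhuto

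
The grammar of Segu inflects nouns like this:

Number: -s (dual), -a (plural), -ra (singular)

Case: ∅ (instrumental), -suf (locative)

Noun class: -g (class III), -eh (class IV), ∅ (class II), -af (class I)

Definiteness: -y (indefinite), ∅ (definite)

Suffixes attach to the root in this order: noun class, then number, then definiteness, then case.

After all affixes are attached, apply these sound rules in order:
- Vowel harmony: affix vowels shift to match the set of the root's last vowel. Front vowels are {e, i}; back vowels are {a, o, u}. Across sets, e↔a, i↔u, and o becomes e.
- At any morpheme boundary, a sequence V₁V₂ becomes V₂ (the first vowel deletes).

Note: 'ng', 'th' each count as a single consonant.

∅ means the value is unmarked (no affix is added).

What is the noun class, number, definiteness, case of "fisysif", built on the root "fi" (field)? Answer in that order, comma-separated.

Segment: fi-s-y-suf.
noun class: ∅ → class II.
number: -s → dual.
definiteness: -y → indefinite.
case: -suf → locative.

class II, dual, indefinite, locative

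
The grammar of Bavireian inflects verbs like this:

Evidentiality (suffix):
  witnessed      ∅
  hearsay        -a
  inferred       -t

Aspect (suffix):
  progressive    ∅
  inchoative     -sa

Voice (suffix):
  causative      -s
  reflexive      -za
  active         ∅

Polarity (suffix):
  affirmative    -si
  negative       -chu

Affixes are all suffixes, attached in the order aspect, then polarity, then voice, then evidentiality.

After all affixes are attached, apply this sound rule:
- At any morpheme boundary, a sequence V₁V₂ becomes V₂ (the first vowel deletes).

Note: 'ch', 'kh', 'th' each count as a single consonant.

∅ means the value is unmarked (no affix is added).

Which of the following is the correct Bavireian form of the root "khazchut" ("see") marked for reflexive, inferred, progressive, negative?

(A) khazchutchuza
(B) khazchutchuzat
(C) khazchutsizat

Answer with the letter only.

B

aspect = progressive: zero marking, form stays khazchut.
Attach polarity negative -chu → khazchutchu.
Attach voice reflexive -za → khazchutchuza.
Attach evidentiality inferred -t → khazchutchuzat.
Vowel deletion: no change.
So the correct form is khazchutchuzat, option (B).
(A) khazchutchuza is wrong: it uses hearsay instead of inferred for evidentiality.
(C) khazchutsizat is wrong: it uses affirmative instead of negative for polarity.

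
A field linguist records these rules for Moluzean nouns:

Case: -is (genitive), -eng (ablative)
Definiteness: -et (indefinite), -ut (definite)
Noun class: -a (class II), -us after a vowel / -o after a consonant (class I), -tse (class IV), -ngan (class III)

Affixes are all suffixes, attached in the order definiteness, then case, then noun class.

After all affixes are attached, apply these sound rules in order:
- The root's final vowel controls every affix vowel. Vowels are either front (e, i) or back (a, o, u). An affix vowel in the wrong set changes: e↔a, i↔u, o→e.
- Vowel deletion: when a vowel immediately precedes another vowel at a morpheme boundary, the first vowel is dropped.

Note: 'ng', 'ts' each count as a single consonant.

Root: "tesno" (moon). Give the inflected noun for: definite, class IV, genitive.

tesnutustsa

Attach definiteness definite -ut → tesnout.
Attach case genitive -is → tesnoutis.
Attach noun class class IV -tse → tesnoutistse.
Apply vowel harmony: tesnoutistse → tesnoutustsa.
Apply vowel deletion: tesnoutustsa → tesnutustsa.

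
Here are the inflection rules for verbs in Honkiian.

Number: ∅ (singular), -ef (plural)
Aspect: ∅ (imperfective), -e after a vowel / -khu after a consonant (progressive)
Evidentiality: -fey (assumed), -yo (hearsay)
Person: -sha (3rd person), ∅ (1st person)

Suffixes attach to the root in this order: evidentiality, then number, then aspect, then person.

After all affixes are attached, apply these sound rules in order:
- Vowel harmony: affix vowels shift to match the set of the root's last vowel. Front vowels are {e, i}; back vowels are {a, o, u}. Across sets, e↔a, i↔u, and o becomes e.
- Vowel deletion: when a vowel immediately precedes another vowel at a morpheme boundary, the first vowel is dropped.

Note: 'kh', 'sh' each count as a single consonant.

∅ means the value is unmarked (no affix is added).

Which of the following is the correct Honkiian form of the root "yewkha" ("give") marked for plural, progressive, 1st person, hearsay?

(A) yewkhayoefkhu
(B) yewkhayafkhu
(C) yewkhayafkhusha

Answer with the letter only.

B

Attach evidentiality hearsay -yo → yewkhayo.
Attach number plural -ef → yewkhayoef.
Attach aspect progressive -khu (after consonant 'f') → yewkhayoefkhu.
person = 1st person: zero marking, form stays yewkhayoefkhu.
Apply vowel harmony: yewkhayoefkhu → yewkhayoafkhu.
Apply vowel deletion: yewkhayoafkhu → yewkhayafkhu.
So the correct form is yewkhayafkhu, option (B).
(C) yewkhayafkhusha is wrong: it uses 3rd person instead of 1st person for person.
(A) yewkhayoefkhu is wrong: it fails to apply the sound rule(s).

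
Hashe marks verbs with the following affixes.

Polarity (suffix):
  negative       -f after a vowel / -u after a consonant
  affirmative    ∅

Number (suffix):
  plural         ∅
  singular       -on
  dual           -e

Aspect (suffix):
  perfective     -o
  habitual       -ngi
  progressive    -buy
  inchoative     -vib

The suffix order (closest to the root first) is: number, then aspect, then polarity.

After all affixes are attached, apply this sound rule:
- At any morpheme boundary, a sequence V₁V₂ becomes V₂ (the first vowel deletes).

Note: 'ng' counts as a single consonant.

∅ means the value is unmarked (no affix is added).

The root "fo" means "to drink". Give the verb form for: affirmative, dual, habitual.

fengi

Attach number dual -e → foe.
Attach aspect habitual -ngi → foengi.
polarity = affirmative: zero marking, form stays foengi.
Apply vowel deletion: foengi → fengi.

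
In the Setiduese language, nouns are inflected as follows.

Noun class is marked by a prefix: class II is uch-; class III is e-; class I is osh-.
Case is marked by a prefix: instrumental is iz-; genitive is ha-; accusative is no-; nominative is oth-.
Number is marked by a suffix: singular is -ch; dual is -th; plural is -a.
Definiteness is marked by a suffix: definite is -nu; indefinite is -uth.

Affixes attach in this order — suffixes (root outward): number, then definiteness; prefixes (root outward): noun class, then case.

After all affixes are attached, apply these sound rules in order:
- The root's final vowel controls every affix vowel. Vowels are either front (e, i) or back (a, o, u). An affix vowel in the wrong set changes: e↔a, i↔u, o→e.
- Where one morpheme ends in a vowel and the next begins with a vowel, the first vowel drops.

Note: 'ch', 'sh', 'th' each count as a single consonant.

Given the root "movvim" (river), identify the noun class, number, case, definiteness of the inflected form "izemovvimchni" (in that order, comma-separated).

Segment: iz-e-movvim-ch-nu.
noun class: e- → class III.
number: -ch → singular.
case: iz- → instrumental.
definiteness: -nu → definite.

class III, singular, instrumental, definite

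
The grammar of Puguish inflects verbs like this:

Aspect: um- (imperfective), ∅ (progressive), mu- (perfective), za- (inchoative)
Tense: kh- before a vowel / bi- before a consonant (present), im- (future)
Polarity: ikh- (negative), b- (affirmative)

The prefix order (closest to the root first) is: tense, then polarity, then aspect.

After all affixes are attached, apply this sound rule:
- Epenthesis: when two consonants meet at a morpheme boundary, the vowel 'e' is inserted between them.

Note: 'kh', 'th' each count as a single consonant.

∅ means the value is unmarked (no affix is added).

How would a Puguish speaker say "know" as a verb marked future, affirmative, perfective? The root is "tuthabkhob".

Attach tense future im- → imtuthabkhob.
Attach polarity affirmative b- → bimtuthabkhob.
Attach aspect perfective mu- → mubimtuthabkhob.
Apply epenthesis: mubimtuthabkhob → mubimetuthabkhob.

mubimetuthabkhob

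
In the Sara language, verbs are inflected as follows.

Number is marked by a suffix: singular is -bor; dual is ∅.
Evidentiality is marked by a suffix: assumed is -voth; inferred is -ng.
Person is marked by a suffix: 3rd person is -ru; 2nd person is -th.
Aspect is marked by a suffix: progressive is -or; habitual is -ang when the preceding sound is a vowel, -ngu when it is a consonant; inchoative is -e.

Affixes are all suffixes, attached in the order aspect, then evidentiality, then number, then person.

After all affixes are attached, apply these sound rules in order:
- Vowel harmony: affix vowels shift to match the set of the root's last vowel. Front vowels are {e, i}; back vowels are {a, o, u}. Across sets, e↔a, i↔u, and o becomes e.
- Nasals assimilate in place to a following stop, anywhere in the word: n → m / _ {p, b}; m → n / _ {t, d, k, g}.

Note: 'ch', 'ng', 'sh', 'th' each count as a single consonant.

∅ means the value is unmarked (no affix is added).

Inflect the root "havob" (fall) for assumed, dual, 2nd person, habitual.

havobnguvothth

Attach aspect habitual -ngu (after consonant 'b') → havobngu.
Attach evidentiality assumed -voth → havobnguvoth.
number = dual: zero marking, form stays havobnguvoth.
Attach person 2nd person -th → havobnguvothth.
Vowel harmony: no change.
Nasal assimilation: no change.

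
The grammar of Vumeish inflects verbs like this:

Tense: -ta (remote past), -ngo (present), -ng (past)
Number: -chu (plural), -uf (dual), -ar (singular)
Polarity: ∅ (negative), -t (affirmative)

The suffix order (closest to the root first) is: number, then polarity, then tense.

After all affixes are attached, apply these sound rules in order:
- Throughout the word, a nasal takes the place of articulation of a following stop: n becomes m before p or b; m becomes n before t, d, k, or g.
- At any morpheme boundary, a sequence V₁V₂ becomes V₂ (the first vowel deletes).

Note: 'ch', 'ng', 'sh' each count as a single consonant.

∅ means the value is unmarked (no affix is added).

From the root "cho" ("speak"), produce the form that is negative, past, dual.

Attach number dual -uf → chouf.
polarity = negative: zero marking, form stays chouf.
Attach tense past -ng → choufng.
Nasal assimilation: no change.
Apply vowel deletion: choufng → chufng.

chufng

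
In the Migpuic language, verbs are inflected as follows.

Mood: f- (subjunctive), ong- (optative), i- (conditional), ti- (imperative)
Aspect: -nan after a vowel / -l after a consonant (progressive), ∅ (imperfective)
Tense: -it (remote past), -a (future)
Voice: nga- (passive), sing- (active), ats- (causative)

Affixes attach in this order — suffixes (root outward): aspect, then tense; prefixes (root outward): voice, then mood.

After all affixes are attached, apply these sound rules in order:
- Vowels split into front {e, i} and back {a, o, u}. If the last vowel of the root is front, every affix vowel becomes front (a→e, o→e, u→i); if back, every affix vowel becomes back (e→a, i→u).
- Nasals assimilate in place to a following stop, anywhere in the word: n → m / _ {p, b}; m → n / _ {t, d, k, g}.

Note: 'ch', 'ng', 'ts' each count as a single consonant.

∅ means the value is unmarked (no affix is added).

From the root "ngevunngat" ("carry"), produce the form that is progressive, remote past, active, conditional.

usungngevunngatlut

Attach aspect progressive -l (after consonant 't') → ngevunngatl.
Attach voice active sing- → singngevunngatl.
Attach mood conditional i- → isingngevunngatl.
Attach tense remote past -it → isingngevunngatlit.
Apply vowel harmony: isingngevunngatlit → usungngevunngatlut.
Nasal assimilation: no change.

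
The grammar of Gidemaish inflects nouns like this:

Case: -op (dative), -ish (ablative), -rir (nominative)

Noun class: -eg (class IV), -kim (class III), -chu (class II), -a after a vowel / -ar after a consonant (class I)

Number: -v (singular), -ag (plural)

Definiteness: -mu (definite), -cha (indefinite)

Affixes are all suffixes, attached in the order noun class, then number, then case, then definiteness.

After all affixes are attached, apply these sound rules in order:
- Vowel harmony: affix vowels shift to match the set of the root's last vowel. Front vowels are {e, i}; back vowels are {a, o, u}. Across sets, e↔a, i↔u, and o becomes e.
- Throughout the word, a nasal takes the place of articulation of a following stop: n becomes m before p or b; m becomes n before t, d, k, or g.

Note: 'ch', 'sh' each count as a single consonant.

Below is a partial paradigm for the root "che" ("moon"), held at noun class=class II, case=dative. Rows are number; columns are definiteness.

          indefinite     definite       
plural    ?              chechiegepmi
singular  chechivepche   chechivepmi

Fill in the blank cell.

chechiegepche

Attach noun class class II -chu → chechu.
Attach number plural -ag → chechuag.
Attach case dative -op → chechuagop.
Attach definiteness indefinite -cha → chechuagopcha.
Apply vowel harmony: chechuagopcha → chechiegepche.
Nasal assimilation: no change.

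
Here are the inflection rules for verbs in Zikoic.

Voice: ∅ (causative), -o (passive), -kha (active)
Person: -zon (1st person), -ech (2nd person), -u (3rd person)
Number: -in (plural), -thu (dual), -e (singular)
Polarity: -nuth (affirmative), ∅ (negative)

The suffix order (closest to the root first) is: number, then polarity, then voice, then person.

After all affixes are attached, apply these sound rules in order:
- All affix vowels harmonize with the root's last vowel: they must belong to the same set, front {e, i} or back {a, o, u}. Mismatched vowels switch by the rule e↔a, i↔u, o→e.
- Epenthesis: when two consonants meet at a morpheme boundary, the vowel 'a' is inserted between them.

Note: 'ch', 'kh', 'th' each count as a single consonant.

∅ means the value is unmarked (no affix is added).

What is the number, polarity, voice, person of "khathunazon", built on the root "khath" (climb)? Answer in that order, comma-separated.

Segment: khath-in-zon.
number: -in → plural.
polarity: ∅ → negative.
voice: ∅ → causative.
person: -zon → 1st person.

plural, negative, causative, 1st person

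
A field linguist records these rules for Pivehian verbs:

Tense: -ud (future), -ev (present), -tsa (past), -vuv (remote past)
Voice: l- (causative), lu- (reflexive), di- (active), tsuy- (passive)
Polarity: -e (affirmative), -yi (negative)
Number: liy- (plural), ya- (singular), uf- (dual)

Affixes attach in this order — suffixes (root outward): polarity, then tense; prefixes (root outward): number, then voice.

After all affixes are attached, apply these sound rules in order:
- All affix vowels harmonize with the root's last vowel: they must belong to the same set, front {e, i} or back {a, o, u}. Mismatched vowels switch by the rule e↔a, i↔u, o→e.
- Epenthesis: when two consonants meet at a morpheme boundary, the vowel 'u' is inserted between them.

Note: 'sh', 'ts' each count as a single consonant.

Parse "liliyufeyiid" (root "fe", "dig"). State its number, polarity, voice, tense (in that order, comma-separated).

plural, negative, reflexive, future

Segment: lu-liy-fe-yi-ud.
number: liy- → plural.
polarity: -yi → negative.
voice: lu- → reflexive.
tense: -ud → future.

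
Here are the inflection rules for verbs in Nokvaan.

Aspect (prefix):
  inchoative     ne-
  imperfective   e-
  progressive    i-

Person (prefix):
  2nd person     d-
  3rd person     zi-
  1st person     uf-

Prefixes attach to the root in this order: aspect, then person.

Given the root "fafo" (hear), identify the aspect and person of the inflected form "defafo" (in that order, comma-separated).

imperfective, 2nd person

Segment: d-e-fafo.
aspect: e- → imperfective.
person: d- → 2nd person.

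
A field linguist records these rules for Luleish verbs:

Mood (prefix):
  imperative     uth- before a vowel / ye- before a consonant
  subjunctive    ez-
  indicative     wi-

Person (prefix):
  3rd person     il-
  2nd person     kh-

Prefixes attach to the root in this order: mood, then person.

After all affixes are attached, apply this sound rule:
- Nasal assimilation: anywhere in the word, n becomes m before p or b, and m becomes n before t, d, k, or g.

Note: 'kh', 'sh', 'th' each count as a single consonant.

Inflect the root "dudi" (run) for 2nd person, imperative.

khyedudi

Attach mood imperative ye- (before consonant 'd') → yedudi.
Attach person 2nd person kh- → khyedudi.
Nasal assimilation: no change.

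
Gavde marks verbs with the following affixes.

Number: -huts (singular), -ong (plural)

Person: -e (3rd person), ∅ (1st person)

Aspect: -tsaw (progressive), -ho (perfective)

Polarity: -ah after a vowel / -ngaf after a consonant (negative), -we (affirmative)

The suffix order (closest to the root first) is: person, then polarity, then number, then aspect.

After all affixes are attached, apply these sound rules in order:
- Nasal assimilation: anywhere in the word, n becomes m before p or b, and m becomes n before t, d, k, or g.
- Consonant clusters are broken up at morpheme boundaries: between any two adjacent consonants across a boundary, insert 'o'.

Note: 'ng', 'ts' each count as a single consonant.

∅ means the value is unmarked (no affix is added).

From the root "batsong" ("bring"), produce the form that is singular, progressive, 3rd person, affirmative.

batsongewehutsotsaw

Attach person 3rd person -e → batsonge.
Attach polarity affirmative -we → batsongewe.
Attach number singular -huts → batsongewehuts.
Attach aspect progressive -tsaw → batsongewehutstsaw.
Nasal assimilation: no change.
Apply epenthesis: batsongewehutstsaw → batsongewehutsotsaw.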